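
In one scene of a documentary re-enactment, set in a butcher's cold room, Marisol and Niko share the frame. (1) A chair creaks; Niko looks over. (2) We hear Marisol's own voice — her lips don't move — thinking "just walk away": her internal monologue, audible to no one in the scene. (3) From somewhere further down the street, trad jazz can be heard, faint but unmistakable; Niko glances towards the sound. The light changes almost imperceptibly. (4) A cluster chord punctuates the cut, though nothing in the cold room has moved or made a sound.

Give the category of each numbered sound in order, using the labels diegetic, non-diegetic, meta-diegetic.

Sound (1): a chair is a real object/event in the scene's world, so diegetic.
(2) internal monologue — inside Marisol's mind, not spoken into the scene → meta-diegetic.
(3) it's coming from somewhere further down the street — a location within the story world — and Niko reacts → diegetic.
(4) is non-diegetic: nothing in the scene produces it; it's an accent added for the audience.

diegetic, meta-diegetic, diegetic, non-diegetic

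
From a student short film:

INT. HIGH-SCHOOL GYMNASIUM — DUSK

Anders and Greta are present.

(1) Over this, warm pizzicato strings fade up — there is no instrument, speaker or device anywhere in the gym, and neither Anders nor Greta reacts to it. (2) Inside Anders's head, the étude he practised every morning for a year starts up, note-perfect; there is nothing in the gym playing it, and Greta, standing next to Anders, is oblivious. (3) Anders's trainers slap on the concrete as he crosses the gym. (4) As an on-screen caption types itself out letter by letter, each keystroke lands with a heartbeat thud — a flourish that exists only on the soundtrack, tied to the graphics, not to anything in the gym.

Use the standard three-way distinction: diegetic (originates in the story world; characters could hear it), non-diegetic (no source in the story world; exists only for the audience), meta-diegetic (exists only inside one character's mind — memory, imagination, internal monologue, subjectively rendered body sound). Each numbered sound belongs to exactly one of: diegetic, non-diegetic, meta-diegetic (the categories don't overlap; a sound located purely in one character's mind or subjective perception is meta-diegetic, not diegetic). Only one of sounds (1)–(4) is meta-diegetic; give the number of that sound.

Sound (1): score with no on-screen or off-screen source; it exists for the audience alone, so non-diegetic.
(2) it lives in Anders's subjectivity, not in the gym → meta-diegetic.
(3) a character's body making contact with the set — an in-world sound → diegetic.
(4) is non-diegetic: sound married to a title/caption — outside the diegesis by definition.
Only (2) is meta-diegetic.

2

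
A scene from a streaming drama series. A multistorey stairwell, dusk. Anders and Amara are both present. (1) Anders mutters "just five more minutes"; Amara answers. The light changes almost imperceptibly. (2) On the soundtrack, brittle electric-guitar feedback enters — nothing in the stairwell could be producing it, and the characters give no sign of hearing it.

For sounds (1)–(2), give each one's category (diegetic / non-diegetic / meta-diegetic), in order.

diegetic, non-diegetic

(1) is diegetic: on-screen dialogue — Anders speaks and Amara is there to hear.
Sound (2): nothing in the stairwell produces it and the characters don't hear it — pure soundtrack, so non-diegetic.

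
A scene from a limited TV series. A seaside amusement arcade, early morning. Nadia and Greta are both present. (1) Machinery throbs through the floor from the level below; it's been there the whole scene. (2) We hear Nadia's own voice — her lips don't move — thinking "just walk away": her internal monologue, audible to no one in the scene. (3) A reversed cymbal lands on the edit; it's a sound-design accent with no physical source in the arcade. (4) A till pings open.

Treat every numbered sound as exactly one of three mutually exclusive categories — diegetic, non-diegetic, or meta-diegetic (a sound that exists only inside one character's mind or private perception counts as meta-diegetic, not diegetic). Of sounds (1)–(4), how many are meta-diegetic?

1

Sound (1): ambient/room sound belonging to the story's physical space, so diegetic.
(2) it's Nadia's unspoken thought, heard only by the audience via her subjectivity → meta-diegetic.
(3) is non-diegetic: it's a sound-design accent with no in-world source; no one in the scene can hear it.
(4) is diegetic: a till is a real object/event in the scene's world.
Meta-diegetic: (2) — that's 1.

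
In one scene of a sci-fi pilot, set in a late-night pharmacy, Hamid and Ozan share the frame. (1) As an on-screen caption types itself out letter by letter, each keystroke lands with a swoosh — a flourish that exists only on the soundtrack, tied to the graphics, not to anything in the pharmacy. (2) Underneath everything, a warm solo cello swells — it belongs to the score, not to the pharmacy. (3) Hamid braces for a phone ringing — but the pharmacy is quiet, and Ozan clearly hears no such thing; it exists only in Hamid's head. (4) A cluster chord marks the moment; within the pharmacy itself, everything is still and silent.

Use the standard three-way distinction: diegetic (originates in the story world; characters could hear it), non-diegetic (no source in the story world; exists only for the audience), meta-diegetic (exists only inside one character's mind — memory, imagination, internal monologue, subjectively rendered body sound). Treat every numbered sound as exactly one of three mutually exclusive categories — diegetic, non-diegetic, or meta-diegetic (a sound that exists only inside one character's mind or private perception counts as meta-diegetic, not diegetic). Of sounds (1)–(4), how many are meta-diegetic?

1

Sound (1): sound married to a title/caption — outside the diegesis by definition, so non-diegetic.
(2) score with no on-screen or off-screen source; it exists for the audience alone → non-diegetic.
(3) subjective to Hamid: the pharmacy is silent and Ozan hears nothing → meta-diegetic.
(4) nothing in the scene produces it; it's an accent added for the audience → non-diegetic.
So 1 of the 4 is meta-diegetic: (3).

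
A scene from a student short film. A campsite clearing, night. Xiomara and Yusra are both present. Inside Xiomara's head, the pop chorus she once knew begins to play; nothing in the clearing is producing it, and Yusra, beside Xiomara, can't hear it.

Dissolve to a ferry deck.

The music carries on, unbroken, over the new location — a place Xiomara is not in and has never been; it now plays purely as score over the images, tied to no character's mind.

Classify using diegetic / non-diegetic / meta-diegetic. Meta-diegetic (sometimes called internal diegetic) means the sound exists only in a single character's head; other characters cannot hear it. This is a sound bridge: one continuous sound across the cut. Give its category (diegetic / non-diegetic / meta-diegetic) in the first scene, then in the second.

meta-diegetic, non-diegetic

Scene one: the music exists only inside Xiomara's mind; Yusra can't hear it → meta-diegetic.
Scene two: it's detached from Xiomara entirely and plays over unrelated images with no in-world source — conventional underscore → non-diegetic.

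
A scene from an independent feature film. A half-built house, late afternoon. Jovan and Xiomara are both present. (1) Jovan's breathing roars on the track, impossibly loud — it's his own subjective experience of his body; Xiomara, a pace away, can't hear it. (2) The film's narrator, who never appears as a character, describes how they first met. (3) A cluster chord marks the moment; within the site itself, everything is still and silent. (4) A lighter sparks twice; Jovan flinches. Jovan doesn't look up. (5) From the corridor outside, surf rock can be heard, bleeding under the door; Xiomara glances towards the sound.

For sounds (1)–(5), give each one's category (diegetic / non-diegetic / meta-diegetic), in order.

meta-diegetic, non-diegetic, non-diegetic, diegetic, diegetic

(1) is meta-diegetic: point-of-audition from inside Jovan's body; not a sound in the room.
(2) is non-diegetic: commentary laid over the scene from outside the fiction.
(3) an editorial stinger — it belongs to the cut, not the story world → non-diegetic.
(4) the sound comes from a lighter physically present in the location → diegetic.
Sound (5): the music has an off-screen but real-world source and a character hears it, so diegetic.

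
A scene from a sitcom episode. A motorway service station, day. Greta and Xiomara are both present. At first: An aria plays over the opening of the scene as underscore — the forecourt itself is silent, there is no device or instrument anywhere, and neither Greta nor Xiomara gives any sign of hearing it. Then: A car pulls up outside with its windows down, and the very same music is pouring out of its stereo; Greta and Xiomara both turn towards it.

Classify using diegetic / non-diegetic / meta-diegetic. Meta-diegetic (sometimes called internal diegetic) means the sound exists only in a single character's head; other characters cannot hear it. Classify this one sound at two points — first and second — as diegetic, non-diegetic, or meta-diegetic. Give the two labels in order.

First: no in-world source exists and no character can hear it — underscore → non-diegetic.
Second: the car stereo is now a real source in the story world and the characters hear it → diegetic.

non-diegetic, diegetic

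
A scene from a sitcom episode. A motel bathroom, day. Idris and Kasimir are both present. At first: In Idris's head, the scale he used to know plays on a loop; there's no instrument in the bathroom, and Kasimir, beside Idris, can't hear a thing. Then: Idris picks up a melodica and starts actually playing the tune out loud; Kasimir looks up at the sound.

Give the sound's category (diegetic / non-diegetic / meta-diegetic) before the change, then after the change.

Before the change: the tune exists only as Idris's private memory; Kasimir can't hear it → meta-diegetic.
After the change: Idris is now producing it live on a melodica, in the room, and Kasimir hears it → diegetic.

meta-diegetic, diegetic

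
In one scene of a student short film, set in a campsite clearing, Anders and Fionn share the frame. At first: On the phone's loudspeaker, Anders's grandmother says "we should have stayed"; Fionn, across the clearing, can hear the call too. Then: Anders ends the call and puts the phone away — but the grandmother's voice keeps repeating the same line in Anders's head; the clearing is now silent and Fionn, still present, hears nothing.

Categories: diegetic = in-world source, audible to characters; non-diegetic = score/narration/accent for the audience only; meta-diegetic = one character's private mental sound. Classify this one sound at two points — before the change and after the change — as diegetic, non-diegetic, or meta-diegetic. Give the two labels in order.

diegetic, meta-diegetic

Before the change: the loudspeaker is an in-world source; both Anders and Fionn hear the call → diegetic.
After the change: with the phone off, the voice continues only as Anders's private mental replay — Fionn can't hear it → meta-diegetic.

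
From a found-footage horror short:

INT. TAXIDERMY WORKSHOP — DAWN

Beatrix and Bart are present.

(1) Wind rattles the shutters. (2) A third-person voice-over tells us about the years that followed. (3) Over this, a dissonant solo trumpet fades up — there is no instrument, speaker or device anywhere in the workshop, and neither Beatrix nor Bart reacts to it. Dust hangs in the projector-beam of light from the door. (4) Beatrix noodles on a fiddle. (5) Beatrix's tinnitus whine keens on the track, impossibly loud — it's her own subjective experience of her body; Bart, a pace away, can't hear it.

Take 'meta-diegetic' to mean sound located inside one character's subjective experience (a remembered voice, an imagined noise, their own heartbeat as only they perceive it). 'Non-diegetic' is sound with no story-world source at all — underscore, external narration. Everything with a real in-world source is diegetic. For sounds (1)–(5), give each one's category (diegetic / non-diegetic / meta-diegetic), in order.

Sound (1): wind is part of the location's real environment, so diegetic.
(2) is non-diegetic: the narrator exists outside the story world, addressing only the audience.
(3) is non-diegetic: score with no on-screen or off-screen source; it exists for the audience alone.
(4) is diegetic: a character is playing a fiddle on screen.
(5) a subjective body sound — Beatrix's private perception, inaudible to Bart → meta-diegetic.

diegetic, non-diegetic, non-diegetic, diegetic, meta-diegetic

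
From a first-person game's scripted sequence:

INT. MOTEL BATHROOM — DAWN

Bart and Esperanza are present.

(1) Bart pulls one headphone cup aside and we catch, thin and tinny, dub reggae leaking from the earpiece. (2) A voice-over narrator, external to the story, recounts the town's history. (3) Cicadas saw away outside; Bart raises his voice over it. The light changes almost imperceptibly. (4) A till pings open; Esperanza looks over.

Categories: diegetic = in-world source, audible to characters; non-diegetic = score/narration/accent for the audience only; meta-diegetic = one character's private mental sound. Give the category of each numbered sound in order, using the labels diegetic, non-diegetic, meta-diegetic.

diegetic, non-diegetic, diegetic, diegetic

(1) it's leaking from a physical pair of headphones in the scene → diegetic.
(2) the narrator exists outside the story world, addressing only the audience → non-diegetic.
(3) ambient/room sound belonging to the story's physical space → diegetic.
(4) is diegetic: an in-world source (a till); characters could hear it.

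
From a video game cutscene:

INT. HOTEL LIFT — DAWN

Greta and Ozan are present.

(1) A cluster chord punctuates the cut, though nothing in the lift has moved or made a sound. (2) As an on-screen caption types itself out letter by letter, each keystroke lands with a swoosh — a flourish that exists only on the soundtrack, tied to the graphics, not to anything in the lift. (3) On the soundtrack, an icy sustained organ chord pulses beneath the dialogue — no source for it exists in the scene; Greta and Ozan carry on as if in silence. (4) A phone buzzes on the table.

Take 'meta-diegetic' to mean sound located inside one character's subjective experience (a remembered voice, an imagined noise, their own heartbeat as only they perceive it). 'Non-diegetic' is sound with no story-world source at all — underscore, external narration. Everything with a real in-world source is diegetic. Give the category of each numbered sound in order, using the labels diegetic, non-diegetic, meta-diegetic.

(1) is non-diegetic: an editorial stinger — it belongs to the cut, not the story world.
Sound (2): sound married to a title/caption — outside the diegesis by definition, so non-diegetic.
(3) nothing in the lift produces it and the characters don't hear it — pure soundtrack → non-diegetic.
Sound (4): a phone is a real object/event in the scene's world, so diegetic.

non-diegetic, non-diegetic, non-diegetic, diegetic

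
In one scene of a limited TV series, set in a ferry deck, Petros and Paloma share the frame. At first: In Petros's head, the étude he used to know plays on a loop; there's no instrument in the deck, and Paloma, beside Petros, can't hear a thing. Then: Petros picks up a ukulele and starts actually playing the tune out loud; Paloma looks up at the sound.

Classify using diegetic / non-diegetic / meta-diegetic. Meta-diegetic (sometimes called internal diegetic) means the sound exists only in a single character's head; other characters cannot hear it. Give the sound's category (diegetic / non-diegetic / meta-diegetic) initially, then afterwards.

Initially: the tune exists only as Petros's private memory; Paloma can't hear it → meta-diegetic.
Afterwards: Petros is now producing it live on a ukulele, in the room, and Paloma hears it → diegetic.

meta-diegetic, diegetic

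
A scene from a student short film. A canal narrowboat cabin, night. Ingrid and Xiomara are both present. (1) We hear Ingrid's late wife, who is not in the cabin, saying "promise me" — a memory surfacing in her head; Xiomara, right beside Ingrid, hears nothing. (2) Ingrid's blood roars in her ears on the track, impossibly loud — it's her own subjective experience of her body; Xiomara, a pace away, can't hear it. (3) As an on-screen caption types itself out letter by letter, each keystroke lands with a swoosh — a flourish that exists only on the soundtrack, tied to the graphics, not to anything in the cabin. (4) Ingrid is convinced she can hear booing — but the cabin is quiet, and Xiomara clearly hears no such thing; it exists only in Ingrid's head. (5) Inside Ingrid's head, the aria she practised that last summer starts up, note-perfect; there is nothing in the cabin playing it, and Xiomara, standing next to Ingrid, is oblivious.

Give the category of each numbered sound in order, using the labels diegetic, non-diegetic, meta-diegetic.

Sound (1): the voice is a memory playing only inside Ingrid's mind; Xiomara can't hear it, so meta-diegetic.
Sound (2): it's Ingrid's internal bodily sensation rendered as sound; only Ingrid 'hears' it, so meta-diegetic.
Sound (3): it accompanies on-screen graphics, not anything inside the story world, so non-diegetic.
Sound (4): the sound is imagined by Ingrid; nothing in the story world is producing it and Xiomara can't hear it, so meta-diegetic.
(5) is meta-diegetic: remembered music, private to Ingrid — Xiomara is oblivious because it isn't in the room.

meta-diegetic, meta-diegetic, non-diegetic, meta-diegetic, meta-diegetic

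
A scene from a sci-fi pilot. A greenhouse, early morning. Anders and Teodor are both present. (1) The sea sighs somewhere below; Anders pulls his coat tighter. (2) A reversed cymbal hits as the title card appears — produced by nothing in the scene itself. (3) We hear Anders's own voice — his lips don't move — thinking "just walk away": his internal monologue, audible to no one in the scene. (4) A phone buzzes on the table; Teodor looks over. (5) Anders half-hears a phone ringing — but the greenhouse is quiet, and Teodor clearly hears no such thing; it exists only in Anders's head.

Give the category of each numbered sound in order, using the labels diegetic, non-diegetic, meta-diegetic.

(1) is diegetic: the sea is part of the location's real environment.
(2) is non-diegetic: nothing in the scene produces it; it's an accent added for the audience.
(3) is meta-diegetic: internal monologue — inside Anders's mind, not spoken into the scene.
(4) the sound comes from a phone physically present in the location → diegetic.
(5) is meta-diegetic: the sound is imagined by Anders; nothing in the story world is producing it and Teodor can't hear it.

diegetic, non-diegetic, meta-diegetic, diegetic, meta-diegetic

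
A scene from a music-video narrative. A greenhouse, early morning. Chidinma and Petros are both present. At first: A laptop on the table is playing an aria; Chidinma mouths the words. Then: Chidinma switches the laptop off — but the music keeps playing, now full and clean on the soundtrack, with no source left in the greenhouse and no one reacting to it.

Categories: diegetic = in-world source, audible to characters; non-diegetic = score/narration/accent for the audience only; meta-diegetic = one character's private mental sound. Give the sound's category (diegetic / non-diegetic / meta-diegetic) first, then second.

First: a laptop is a real in-scene source and Chidinma reacts to it → diegetic.
Second: there is no longer any in-world source and no one can hear it — it has become underscore → non-diegetic.

diegetic, non-diegetic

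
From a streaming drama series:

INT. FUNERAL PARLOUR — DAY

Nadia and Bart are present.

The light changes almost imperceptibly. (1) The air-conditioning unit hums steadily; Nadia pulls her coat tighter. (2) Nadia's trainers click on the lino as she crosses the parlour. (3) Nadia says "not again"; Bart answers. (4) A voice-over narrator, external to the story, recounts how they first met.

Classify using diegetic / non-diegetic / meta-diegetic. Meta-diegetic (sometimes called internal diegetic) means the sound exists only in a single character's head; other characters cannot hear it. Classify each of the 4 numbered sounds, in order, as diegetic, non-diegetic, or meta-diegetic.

diegetic, diegetic, diegetic, non-diegetic

(1) is diegetic: it's the actual ambient sound of the location.
(2) Nadia's footsteps are produced in the story world → diegetic.
(3) is diegetic: Nadia is a character speaking aloud in the scene.
Sound (4): the narrator exists outside the story world, addressing only the audience, so non-diegetic.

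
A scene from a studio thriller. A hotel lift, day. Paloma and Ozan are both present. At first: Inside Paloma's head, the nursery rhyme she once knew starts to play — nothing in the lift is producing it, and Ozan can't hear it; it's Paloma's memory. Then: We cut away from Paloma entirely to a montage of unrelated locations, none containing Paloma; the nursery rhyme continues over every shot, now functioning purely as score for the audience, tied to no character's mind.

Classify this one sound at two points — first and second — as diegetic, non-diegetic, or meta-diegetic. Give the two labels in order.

meta-diegetic, non-diegetic

First: the music lives inside Paloma's mind alone; Ozan can't hear it → meta-diegetic.
Second: once it plays over shots Paloma isn't in, detached from any character's subjectivity, it's conventional underscore → non-diegetic.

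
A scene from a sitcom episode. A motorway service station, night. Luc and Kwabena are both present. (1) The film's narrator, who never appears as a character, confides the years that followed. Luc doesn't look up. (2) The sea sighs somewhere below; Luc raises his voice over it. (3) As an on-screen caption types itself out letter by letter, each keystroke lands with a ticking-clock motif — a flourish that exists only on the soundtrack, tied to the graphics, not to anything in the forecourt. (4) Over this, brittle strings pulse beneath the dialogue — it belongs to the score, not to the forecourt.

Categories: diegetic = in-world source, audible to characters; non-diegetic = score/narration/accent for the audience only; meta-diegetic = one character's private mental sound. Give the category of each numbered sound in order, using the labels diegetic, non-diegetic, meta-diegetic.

Sound (1): commentary laid over the scene from outside the fiction, so non-diegetic.
(2) is diegetic: ambient/room sound belonging to the story's physical space.
(3) is non-diegetic: it accompanies on-screen graphics, not anything inside the story world.
(4) is non-diegetic: score with no on-screen or off-screen source; it exists for the audience alone.

non-diegetic, diegetic, non-diegetic, non-diegetic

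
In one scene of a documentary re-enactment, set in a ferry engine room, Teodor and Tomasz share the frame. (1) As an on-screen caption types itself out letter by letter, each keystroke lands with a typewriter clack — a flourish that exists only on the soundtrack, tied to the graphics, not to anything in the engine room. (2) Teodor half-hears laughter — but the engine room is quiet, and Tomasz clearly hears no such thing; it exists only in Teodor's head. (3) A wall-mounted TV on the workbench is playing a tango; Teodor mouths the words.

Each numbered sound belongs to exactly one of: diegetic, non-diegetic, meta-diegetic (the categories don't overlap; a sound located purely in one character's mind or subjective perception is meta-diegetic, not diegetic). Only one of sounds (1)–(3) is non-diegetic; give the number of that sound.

(1) the caption isn't part of the story world, so neither is the sound tied to it → non-diegetic.
Sound (2): the sound is imagined by Teodor; nothing in the story world is producing it and Tomasz can't hear it, so meta-diegetic.
Sound (3): a wall-mounted TV is a physical source in the scene and Teodor reacts to it, so diegetic.
Only (1) is non-diegetic.

1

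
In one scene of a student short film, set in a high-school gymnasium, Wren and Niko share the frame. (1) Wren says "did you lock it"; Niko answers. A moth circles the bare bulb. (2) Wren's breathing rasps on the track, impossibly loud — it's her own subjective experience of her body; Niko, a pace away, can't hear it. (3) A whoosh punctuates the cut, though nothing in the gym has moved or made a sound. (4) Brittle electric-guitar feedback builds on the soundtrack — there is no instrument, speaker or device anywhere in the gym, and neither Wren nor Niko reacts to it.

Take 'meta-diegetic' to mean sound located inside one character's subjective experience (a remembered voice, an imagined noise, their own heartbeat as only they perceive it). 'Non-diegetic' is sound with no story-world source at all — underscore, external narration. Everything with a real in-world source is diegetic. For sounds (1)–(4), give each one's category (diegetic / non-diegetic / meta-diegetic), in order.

diegetic, meta-diegetic, non-diegetic, non-diegetic

(1) on-screen dialogue — Wren speaks and Niko is there to hear → diegetic.
(2) a subjective body sound — Wren's private perception, inaudible to Niko → meta-diegetic.
Sound (3): nothing in the scene produces it; it's an accent added for the audience, so non-diegetic.
(4) nothing in the gym produces it and the characters don't hear it — pure soundtrack → non-diegetic.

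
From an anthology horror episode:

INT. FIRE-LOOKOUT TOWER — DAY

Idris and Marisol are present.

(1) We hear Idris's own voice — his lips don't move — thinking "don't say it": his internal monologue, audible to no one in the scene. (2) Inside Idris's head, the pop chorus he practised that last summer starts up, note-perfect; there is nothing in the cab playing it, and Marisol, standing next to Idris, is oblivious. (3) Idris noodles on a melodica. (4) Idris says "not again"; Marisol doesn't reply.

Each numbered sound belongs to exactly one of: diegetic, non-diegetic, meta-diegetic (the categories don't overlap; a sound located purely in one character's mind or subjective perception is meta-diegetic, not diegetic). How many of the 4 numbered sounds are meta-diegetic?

(1) it's Idris's unspoken thought, heard only by the audience via his subjectivity → meta-diegetic.
Sound (2): remembered music, private to Idris — Marisol is oblivious because it isn't in the room, so meta-diegetic.
Sound (3): Idris is producing the music live, in the story world, so diegetic.
Sound (4): spoken by a character present in the story world, so diegetic.
So 2 of the 4 are meta-diegetic: (1), (2).

2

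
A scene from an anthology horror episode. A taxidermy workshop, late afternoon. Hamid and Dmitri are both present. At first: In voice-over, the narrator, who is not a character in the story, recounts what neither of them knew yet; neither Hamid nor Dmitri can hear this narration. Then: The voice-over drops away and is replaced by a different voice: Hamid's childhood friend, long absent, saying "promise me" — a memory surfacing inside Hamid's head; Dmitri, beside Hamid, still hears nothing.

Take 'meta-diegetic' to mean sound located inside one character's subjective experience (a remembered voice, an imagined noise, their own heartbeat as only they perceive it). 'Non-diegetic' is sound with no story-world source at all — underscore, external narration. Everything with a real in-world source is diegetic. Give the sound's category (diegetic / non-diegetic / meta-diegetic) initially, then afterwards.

non-diegetic, meta-diegetic

Initially: the external narrator addresses only the audience — outside the story world → non-diegetic.
Afterwards: the replacement voice is a memory inside Hamid's mind specifically → meta-diegetic.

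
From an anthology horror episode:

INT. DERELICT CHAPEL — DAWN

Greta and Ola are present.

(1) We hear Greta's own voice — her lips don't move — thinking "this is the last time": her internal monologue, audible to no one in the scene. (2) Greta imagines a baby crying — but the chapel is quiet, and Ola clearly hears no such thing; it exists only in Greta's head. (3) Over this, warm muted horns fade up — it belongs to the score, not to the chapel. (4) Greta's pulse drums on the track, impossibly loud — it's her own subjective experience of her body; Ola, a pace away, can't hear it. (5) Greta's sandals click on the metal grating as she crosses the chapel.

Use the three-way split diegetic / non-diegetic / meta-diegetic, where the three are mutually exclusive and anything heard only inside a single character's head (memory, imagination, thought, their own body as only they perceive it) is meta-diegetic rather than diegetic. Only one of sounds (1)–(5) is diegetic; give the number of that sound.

(1) Greta's thought-voice: a private mental sound no other character can hear → meta-diegetic.
Sound (2): subjective to Greta: the chapel is silent and Ola hears nothing, so meta-diegetic.
(3) it has no source in the story world and no character can hear it — it's underscore → non-diegetic.
(4) it's Greta's internal bodily sensation rendered as sound; only Greta 'hears' it → meta-diegetic.
Sound (5): it's the physical sound of Greta moving in the space, so diegetic.
Only (5) is diegetic.

5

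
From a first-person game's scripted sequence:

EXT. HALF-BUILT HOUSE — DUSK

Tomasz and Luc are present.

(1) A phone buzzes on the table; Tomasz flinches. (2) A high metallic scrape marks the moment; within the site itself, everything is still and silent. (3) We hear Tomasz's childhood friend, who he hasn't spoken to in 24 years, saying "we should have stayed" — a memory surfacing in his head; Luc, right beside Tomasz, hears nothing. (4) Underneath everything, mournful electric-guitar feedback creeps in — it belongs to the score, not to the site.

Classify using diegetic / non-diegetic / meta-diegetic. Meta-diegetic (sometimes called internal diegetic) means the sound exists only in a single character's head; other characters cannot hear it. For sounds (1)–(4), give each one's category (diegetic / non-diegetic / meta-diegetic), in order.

(1) the sound comes from a phone physically present in the location → diegetic.
(2) is non-diegetic: nothing in the scene produces it; it's an accent added for the audience.
(3) is meta-diegetic: a remembered line, private to Tomasz — not present in the room, not audible to Luc.
Sound (4): it has no source in the story world and no character can hear it — it's underscore, so non-diegetic.

diegetic, non-diegetic, meta-diegetic, non-diegetic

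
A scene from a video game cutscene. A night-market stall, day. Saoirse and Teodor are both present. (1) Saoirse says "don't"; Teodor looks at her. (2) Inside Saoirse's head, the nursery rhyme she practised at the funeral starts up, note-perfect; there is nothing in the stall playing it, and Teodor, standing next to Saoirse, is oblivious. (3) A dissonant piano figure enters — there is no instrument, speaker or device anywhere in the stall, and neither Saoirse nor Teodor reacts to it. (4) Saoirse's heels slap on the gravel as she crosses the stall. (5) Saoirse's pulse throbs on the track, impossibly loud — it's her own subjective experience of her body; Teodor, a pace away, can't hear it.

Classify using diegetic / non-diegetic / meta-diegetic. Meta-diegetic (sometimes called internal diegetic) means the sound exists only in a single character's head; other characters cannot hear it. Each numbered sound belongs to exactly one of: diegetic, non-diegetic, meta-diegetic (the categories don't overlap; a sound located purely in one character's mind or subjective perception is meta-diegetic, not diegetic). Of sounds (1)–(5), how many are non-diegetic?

(1) on-screen dialogue — Saoirse speaks and Teodor is there to hear → diegetic.
(2) the music is a memory playing inside Saoirse's mind alone; no real-world source, Teodor can't hear it → meta-diegetic.
(3) is non-diegetic: score with no on-screen or off-screen source; it exists for the audience alone.
(4) is diegetic: it's the physical sound of Saoirse moving in the space.
Sound (5): a subjective body sound — Saoirse's private perception, inaudible to Teodor, so meta-diegetic.
So 1 of the 5 is non-diegetic: (3).

1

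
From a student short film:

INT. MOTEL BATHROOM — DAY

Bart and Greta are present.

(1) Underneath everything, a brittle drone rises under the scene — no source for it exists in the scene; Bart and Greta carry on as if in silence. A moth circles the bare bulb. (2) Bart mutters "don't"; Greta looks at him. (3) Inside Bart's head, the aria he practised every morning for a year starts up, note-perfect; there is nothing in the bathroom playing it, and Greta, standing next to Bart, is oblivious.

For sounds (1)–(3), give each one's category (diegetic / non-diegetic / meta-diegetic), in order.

non-diegetic, diegetic, meta-diegetic

Sound (1): nothing in the bathroom produces it and the characters don't hear it — pure soundtrack, so non-diegetic.
(2) spoken by a character present in the story world → diegetic.
(3) is meta-diegetic: it lives in Bart's subjectivity, not in the bathroom.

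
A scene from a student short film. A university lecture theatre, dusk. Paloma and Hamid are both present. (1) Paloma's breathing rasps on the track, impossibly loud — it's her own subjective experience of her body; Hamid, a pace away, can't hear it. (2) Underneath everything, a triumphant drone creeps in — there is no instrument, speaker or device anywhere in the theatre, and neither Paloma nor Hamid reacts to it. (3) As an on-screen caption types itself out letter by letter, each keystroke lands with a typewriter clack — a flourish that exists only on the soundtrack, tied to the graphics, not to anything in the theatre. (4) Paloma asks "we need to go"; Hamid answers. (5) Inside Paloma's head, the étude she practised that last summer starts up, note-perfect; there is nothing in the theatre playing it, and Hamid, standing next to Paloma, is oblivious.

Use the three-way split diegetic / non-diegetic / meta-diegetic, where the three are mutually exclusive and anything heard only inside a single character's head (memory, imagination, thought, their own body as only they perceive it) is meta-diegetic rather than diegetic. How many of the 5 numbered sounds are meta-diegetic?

2

(1) is meta-diegetic: point-of-audition from inside Paloma's body; not a sound in the room.
(2) score with no on-screen or off-screen source; it exists for the audience alone → non-diegetic.
Sound (3): the caption isn't part of the story world, so neither is the sound tied to it, so non-diegetic.
(4) is diegetic: spoken by a character present in the story world.
(5) remembered music, private to Paloma — Hamid is oblivious because it isn't in the room → meta-diegetic.
So 2 of the 5 are meta-diegetic: (1), (5).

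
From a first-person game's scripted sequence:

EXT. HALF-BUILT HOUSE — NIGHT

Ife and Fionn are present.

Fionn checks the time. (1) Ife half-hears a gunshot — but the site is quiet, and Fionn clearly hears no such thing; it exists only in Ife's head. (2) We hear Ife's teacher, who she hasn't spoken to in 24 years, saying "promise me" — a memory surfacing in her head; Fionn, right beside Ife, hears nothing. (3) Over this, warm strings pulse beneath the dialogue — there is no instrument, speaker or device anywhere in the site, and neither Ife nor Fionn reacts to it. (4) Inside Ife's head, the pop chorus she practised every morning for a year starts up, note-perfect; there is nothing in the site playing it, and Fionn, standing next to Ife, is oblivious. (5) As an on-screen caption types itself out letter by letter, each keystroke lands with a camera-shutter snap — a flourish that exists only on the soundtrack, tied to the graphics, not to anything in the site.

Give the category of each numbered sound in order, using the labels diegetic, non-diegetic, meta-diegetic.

(1) the sound is imagined by Ife; nothing in the story world is producing it and Fionn can't hear it → meta-diegetic.
(2) a remembered line, private to Ife — not present in the room, not audible to Fionn → meta-diegetic.
(3) score with no on-screen or off-screen source; it exists for the audience alone → non-diegetic.
(4) is meta-diegetic: the music is a memory playing inside Ife's mind alone; no real-world source, Fionn can't hear it.
(5) is non-diegetic: sound married to a title/caption — outside the diegesis by definition.

meta-diegetic, meta-diegetic, non-diegetic, meta-diegetic, non-diegetic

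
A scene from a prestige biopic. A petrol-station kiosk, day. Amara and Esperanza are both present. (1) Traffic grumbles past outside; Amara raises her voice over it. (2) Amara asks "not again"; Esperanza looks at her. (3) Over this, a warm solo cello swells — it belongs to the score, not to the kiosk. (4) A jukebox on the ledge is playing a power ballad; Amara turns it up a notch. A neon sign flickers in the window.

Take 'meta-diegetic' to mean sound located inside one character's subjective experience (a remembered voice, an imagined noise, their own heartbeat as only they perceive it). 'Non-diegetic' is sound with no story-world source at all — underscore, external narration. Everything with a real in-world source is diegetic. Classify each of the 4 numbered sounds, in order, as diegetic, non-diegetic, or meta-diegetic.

diegetic, diegetic, non-diegetic, diegetic

(1) is diegetic: ambient/room sound belonging to the story's physical space.
Sound (2): on-screen dialogue — Amara speaks and Esperanza is there to hear, so diegetic.
(3) is non-diegetic: nothing in the kiosk produces it and the characters don't hear it — pure soundtrack.
Sound (4): the music comes from an on-screen device that Amara responds to, so diegetic.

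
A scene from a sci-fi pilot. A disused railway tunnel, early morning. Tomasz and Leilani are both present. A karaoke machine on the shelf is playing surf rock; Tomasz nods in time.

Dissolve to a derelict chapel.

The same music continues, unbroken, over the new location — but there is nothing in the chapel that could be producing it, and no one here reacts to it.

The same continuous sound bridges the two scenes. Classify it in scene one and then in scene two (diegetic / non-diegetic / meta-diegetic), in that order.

Scene one: a karaoke machine is an on-screen source and Tomasz reacts to it → diegetic.
Scene two: there is no source in the chapel and no one hears it — it's now underscore → non-diegetic.

diegetic, non-diegetic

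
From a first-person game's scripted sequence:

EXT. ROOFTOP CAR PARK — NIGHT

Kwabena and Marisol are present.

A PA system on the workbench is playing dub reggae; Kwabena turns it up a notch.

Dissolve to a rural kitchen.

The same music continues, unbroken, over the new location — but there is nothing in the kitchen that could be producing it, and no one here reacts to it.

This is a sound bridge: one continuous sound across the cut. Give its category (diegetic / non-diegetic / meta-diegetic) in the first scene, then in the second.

diegetic, non-diegetic

Scene one: a PA system is an on-screen source and Kwabena reacts to it → diegetic.
Scene two: there is no source in the kitchen and no one hears it — it's now underscore → non-diegetic.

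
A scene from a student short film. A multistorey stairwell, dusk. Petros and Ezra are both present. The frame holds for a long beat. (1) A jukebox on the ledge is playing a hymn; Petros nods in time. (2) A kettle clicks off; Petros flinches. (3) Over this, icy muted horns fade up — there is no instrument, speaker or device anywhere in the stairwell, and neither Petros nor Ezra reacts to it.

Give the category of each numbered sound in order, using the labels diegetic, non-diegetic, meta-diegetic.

diegetic, diegetic, non-diegetic

(1) source music from a jukebox, which exists in the story world → diegetic.
(2) is diegetic: a kettle is a real object/event in the scene's world.
(3) score with no on-screen or off-screen source; it exists for the audience alone → non-diegetic.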